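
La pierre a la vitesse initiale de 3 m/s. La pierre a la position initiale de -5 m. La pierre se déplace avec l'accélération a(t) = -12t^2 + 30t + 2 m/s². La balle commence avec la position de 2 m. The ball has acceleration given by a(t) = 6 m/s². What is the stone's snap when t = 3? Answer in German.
Wir müssen unsere Gleichung für die Beschleunigung a(t) = -12·t^2 + 30·t + 2 2-mal ableiten. Die Ableitung von der Beschleunigung ergibt den Ruck: j(t) = 30 - 24·t. Durch Ableiten von dem Ruck erhalten wir den Snap: s(t) = -24. Mit s(t) = -24 und Einsetzen von t = 3, finden wir s = -24.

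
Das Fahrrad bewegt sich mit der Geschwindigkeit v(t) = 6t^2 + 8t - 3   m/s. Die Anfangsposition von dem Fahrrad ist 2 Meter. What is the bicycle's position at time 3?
To find the answer, we compute 1 antiderivative of v(t) = 6·t^2 + 8·t - 3. The antiderivative of velocity, with x(0) = 2, gives position: x(t) = 2·t^3 + 4·t^2 - 3·t + 2. Using x(t) = 2·t^3 + 4·t^2 - 3·t + 2 and substituting t = 3, we find x = 83.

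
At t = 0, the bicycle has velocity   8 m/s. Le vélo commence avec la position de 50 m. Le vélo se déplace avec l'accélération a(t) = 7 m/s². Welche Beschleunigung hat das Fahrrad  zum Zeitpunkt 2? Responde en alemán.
Mit a(t) = 7 und Einsetzen von t = 2, finden wir a = 7.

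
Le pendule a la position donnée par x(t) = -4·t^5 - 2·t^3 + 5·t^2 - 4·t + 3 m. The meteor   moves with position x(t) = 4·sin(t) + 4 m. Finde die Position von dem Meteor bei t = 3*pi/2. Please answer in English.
From the given position equation x(t) = 4·sin(t) + 4, we substitute t = 3*pi/2 to get x = 0.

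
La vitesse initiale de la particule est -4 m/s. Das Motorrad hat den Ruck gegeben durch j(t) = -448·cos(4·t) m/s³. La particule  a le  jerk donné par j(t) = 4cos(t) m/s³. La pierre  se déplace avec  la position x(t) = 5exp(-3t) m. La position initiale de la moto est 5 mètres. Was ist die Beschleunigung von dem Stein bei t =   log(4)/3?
Ausgehend von der Position x(t) = 5·exp(-3·t), nehmen wir 2 Ableitungen. Mit d/dt von x(t) finden wir v(t) = -15·exp(-3·t). Die Ableitung von der Geschwindigkeit ergibt die Beschleunigung: a(t) = 45·exp(-3·t). Aus der Gleichung für die Beschleunigung a(t) = 45·exp(-3·t), setzen wir t = log(4)/3 ein und erhalten a = 45/4.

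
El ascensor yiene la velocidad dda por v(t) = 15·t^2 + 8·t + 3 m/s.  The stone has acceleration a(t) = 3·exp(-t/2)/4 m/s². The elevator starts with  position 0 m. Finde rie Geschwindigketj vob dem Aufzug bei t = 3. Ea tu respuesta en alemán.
Mit v(t) = 15·t^2 + 8·t + 3 und Einsetzen von t = 3, finden wir v = 162.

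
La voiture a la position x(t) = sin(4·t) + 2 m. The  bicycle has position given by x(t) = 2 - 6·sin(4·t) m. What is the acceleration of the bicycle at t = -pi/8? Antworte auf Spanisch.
Partiendo de la posición x(t) = 2 - 6·sin(4·t), tomamos 2 derivadas. Tomando d/dt de x(t), encontramos v(t) = -24·cos(4·t). La derivada de la velocidad da la aceleración: a(t) = 96·sin(4·t). De la ecuación de la aceleración a(t) = 96·sin(4·t), sustituimos t = -pi/8 para obtener a = -96.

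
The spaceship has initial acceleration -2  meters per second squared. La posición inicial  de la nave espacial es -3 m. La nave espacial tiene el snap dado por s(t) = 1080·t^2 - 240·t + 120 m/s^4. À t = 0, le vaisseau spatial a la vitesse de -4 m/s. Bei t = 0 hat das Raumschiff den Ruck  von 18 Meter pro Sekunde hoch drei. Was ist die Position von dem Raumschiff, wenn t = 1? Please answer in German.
Wir müssen das Integral unserer Gleichung für den Snap s(t) = 1080·t^2 - 240·t + 120 4-mal finden. Das Integral von dem Snap ist der Ruck. Mit j(0) = 18 erhalten wir j(t) = 360·t^3 - 120·t^2 + 120·t + 18. Die Stammfunktion von dem Ruck ist die Beschleunigung. Mit a(0) = -2 erhalten wir a(t) = 90·t^4 - 40·t^3 + 60·t^2 + 18·t - 2. Mit ∫a(t)dt und Anwendung von v(0) = -4, finden wir v(t) = 18·t^5 - 10·t^4 + 20·t^3 + 9·t^2 - 2·t - 4. Die Stammfunktion von der Geschwindigkeit ist die Position. Mit x(0) = -3 erhalten wir x(t) = 3·t^6 - 2·t^5 + 5·t^4 + 3·t^3 - t^2 - 4·t - 3. Mit x(t) = 3·t^6 - 2·t^5 + 5·t^4 + 3·t^3 - t^2 - 4·t - 3 und Einsetzen von t = 1, finden wir x = 1.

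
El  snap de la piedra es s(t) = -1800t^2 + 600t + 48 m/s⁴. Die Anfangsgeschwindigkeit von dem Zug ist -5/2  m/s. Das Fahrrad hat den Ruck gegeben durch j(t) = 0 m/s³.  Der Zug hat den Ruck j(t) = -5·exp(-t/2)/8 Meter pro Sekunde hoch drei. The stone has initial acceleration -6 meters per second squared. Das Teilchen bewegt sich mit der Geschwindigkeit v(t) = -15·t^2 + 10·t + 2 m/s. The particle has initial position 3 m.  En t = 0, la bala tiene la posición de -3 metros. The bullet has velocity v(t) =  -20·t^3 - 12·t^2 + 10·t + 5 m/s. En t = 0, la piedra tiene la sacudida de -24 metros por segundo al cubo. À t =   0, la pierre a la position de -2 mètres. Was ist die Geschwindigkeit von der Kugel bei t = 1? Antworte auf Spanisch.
Tenemos la velocidad v(t) = -20·t^3 - 12·t^2 + 10·t + 5. Sustituyendo t = 1: v(1) = -17.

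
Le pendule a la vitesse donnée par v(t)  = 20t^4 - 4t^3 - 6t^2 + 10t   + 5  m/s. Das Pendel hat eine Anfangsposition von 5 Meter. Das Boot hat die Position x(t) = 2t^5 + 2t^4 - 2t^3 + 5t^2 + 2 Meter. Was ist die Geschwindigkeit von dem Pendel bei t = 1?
Mit v(t) = 20·t^4 - 4·t^3 - 6·t^2 + 10·t + 5 und Einsetzen von t = 1, finden wir v = 25.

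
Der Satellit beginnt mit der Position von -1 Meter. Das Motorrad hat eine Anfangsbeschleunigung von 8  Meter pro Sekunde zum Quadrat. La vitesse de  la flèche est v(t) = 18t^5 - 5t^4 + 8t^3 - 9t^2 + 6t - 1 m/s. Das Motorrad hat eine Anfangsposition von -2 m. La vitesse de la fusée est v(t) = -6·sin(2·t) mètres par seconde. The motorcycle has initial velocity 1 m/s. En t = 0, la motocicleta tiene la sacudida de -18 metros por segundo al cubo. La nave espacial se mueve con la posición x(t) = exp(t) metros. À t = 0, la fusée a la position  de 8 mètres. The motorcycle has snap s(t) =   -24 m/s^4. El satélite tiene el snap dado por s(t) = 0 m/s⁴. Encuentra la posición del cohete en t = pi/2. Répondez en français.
En partant de la vitesse v(t) = -6·sin(2·t), nous prenons 1 intégrale. En prenant ∫v(t)dt et en appliquant x(0) = 8, nous trouvons x(t) = 3·cos(2·t) + 5. En utilisant x(t) = 3·cos(2·t) + 5 et en substituant t = pi/2, nous trouvons x = 2.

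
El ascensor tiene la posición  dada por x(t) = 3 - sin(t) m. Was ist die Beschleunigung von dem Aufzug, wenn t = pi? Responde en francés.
En partant de la position x(t) = 3 - sin(t), nous prenons 2 dérivées. La dérivée de la position donne la vitesse: v(t) = -cos(t). En dérivant la vitesse, nous obtenons l'accélération: a(t) = sin(t). De l'équation de l'accélération a(t) = sin(t), nous substituons t = pi pour obtenir a = 0.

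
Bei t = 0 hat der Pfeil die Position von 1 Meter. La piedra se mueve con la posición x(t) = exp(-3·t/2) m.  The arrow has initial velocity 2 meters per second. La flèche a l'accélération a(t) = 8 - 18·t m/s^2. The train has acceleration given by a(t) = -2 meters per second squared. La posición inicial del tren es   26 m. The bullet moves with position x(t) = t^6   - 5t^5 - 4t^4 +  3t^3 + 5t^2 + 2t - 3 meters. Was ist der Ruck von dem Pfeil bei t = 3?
Wir müssen unsere Gleichung für die Beschleunigung a(t) = 8 - 18·t 1-mal ableiten. Die Ableitung von der Beschleunigung ergibt den Ruck: j(t) = -18. Wir haben den Ruck j(t) = -18. Durch Einsetzen von t = 3: j(3) = -18.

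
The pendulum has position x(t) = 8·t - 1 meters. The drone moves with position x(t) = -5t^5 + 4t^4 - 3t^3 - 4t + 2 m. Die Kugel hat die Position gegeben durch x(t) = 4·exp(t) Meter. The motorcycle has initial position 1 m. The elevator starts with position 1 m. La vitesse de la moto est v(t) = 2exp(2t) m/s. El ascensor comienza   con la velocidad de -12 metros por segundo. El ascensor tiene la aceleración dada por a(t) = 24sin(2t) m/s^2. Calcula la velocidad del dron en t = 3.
Debemos derivar nuestra ecuación de la posición x(t) = -5·t^5 + 4·t^4 - 3·t^3 - 4·t + 2 1 vez. La derivada de la posición da la velocidad: v(t) = -25·t^4 + 16·t^3 - 9·t^2 - 4. De la ecuación de la velocidad v(t) = -25·t^4 + 16·t^3 - 9·t^2 - 4, sustituimos t = 3 para obtener v = -1678.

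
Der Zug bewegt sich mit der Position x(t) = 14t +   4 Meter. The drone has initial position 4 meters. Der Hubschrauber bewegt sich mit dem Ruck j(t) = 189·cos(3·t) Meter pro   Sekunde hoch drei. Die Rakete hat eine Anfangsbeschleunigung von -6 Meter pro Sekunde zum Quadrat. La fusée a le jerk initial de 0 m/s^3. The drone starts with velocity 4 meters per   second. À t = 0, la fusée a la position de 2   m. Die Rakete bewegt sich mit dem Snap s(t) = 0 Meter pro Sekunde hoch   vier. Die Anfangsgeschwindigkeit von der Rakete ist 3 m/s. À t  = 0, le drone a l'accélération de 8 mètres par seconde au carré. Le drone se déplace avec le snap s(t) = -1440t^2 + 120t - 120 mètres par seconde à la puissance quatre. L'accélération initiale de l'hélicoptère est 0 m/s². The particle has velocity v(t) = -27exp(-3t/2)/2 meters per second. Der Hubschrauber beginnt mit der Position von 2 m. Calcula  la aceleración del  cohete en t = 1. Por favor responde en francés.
En partant du snap s(t) = 0, nous prenons 2 intégrales. La primitive du snap, avec j(0) = 0, donne le jerk: j(t) = 0. En intégrant le jerk et en utilisant la condition initiale a(0) = -6, nous obtenons a(t) = -6. De l'équation de l'accélération a(t) = -6, nous substituons t = 1 pour obtenir a = -6.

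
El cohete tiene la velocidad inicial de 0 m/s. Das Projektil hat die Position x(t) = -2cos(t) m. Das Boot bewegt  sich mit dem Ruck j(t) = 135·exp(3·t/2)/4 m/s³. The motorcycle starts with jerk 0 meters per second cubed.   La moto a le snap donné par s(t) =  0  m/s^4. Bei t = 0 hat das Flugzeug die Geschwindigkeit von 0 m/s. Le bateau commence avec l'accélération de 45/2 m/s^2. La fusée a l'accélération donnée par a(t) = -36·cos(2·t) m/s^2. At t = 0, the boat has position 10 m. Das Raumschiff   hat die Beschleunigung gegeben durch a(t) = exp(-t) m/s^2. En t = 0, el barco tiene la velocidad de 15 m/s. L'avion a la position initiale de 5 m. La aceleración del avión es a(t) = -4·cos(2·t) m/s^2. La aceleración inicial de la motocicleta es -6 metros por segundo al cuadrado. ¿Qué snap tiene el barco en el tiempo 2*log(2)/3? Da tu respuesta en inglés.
We must differentiate our jerk equation j(t) = 135·exp(3·t/2)/4 1 time. Differentiating jerk, we get snap: s(t) = 405·exp(3·t/2)/8. We have snap s(t) = 405·exp(3·t/2)/8. Substituting t = 2*log(2)/3: s(2*log(2)/3) = 405/4.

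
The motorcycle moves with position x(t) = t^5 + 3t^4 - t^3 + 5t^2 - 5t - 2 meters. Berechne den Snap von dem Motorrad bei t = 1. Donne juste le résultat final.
s(1) = 192.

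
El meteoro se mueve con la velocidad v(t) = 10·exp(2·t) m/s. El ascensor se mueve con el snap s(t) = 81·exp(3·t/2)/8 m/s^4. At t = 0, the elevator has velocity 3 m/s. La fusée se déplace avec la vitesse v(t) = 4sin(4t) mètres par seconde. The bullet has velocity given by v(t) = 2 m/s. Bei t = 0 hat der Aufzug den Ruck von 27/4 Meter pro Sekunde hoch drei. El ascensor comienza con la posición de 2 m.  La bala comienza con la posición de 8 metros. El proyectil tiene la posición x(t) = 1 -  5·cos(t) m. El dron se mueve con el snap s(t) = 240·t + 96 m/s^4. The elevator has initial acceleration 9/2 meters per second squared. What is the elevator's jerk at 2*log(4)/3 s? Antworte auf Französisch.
Pour résoudre ceci, nous devons prendre 1 intégrale de notre équation du snap s(t) = 81·exp(3·t/2)/8. L'intégrale du snap, avec j(0) = 27/4, donne le jerk: j(t) = 27·exp(3·t/2)/4. En utilisant j(t) = 27·exp(3·t/2)/4 et en substituant t = 2*log(4)/3, nous trouvons j = 27.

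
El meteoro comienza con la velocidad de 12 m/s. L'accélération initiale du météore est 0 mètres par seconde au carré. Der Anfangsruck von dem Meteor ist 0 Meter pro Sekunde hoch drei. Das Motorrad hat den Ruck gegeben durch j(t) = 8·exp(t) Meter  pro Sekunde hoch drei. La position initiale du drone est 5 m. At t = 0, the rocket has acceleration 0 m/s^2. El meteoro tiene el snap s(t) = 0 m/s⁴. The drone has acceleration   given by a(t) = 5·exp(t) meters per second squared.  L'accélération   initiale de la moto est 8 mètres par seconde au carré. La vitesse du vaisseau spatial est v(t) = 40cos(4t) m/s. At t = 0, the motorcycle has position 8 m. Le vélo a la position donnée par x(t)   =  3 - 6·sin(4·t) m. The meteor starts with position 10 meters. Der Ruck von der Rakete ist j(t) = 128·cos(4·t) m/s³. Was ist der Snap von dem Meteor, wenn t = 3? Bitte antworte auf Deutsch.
Aus der Gleichung für den Snap s(t) = 0, setzen wir t = 3 ein und erhalten s = 0.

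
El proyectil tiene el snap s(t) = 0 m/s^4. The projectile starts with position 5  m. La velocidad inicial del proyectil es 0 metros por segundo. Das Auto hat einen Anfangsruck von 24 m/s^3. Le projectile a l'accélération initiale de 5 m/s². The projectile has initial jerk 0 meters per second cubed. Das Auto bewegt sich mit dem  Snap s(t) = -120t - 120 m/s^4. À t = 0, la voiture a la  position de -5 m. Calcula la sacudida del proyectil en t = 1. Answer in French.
Nous devons trouver la primitive de notre équation du snap s(t) = 0 1 fois. La primitive du snap est le jerk. En utilisant j(0) = 0, nous obtenons j(t) = 0. De l'équation du jerk j(t) = 0, nous substituons t = 1 pour obtenir j = 0.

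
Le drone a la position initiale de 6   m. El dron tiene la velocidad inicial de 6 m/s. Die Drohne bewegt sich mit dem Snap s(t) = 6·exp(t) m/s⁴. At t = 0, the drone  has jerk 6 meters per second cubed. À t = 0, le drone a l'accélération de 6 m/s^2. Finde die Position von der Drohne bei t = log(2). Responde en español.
Necesitamos integrar nuestra ecuación del snap s(t) = 6·exp(t) 4 veces. La antiderivada del snap es la sacudida. Usando j(0) = 6, obtenemos j(t) = 6·exp(t). La integral de la sacudida, con a(0) = 6, da la aceleración: a(t) = 6·exp(t). La integral de la aceleración es la velocidad. Usando v(0) = 6, obtenemos v(t) = 6·exp(t). Integrando la velocidad y usando la condición inicial x(0) = 6, obtenemos x(t) = 6·exp(t). De la ecuación de la posición x(t) = 6·exp(t), sustituimos t = log(2) para obtener x = 12.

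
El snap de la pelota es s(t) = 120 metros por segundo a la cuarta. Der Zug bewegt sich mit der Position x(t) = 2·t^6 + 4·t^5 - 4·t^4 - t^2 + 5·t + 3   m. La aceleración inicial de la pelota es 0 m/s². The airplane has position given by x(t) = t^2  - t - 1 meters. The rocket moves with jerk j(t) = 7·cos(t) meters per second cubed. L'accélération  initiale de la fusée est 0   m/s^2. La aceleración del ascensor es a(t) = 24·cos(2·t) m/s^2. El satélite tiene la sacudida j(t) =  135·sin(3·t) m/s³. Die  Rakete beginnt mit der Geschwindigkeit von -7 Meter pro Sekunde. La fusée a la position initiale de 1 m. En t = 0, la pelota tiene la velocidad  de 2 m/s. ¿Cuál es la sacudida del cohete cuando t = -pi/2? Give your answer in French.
Nous avons le jerk j(t) = 7·cos(t). En substituant t = -pi/2: j(-pi/2) = 0.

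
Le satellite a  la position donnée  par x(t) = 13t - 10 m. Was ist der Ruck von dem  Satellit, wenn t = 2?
Um dies zu lösen, müssen wir 3 Ableitungen unserer Gleichung für die Position x(t) = 13·t - 10 nehmen. Die Ableitung von der Position ergibt die Geschwindigkeit: v(t) = 13. Durch Ableiten von der Geschwindigkeit erhalten wir die Beschleunigung: a(t) = 0. Die Ableitung von der Beschleunigung ergibt den Ruck: j(t) = 0. Mit j(t) = 0 und Einsetzen von t = 2, finden wir j = 0.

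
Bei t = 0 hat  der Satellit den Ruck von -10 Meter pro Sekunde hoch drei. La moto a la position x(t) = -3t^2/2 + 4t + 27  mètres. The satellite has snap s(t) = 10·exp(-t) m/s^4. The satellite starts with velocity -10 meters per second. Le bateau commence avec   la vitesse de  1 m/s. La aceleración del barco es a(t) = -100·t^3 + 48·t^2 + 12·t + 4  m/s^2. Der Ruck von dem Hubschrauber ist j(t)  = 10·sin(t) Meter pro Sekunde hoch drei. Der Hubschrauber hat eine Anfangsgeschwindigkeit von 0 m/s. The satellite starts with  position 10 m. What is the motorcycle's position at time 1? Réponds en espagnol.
Usando x(t) = -3·t^2/2 + 4·t + 27 y sustituyendo t = 1, encontramos x = 59/2.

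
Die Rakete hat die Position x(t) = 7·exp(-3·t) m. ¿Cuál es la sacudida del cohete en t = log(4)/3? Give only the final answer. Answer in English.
j(log(4)/3) = -189/4.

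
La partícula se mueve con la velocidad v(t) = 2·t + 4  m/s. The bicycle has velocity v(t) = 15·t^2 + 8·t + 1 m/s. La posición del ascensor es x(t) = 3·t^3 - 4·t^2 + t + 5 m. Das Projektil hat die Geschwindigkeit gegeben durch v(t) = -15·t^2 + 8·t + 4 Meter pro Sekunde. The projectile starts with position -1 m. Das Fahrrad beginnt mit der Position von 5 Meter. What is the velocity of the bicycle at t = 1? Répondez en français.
Nous avons la vitesse v(t) = 15·t^2 + 8·t + 1. En substituant t = 1: v(1) = 24.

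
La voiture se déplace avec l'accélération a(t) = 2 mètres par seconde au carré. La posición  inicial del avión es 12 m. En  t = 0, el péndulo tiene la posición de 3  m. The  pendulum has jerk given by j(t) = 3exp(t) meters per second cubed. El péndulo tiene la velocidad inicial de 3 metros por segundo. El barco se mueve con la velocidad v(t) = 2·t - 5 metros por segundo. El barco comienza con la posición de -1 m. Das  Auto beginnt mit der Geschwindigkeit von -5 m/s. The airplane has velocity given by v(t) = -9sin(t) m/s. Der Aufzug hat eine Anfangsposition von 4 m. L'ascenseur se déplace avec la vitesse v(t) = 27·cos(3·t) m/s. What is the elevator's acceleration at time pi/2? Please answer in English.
We must differentiate our velocity equation v(t) = 27·cos(3·t) 1 time. The derivative of velocity gives acceleration: a(t) = -81·sin(3·t). From the given acceleration equation a(t) = -81·sin(3·t), we substitute t = pi/2 to get a = 81.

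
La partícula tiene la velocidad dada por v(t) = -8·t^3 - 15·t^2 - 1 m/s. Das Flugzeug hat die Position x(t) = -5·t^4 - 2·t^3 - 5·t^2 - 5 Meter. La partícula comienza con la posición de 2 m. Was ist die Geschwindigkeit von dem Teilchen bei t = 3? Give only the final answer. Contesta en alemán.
v(3) = -352.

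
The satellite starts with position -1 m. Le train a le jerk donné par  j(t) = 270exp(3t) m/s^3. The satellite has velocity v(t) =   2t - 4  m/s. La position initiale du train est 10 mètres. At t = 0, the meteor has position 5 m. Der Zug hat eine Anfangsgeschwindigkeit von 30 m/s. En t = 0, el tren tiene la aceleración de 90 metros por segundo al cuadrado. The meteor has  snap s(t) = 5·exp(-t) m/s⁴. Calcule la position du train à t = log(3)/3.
En partant du jerk j(t) = 270·exp(3·t), nous prenons 3 primitives. En prenant ∫j(t)dt et en appliquant a(0) = 90, nous trouvons a(t) = 90·exp(3·t). La primitive de l'accélération est la vitesse. En utilisant v(0) = 30, nous obtenons v(t) = 30·exp(3·t). En intégrant la vitesse et en utilisant la condition initiale x(0) = 10, nous obtenons x(t) = 10·exp(3·t). De l'équation de la position x(t) = 10·exp(3·t), nous substituons t = log(3)/3 pour obtenir x = 30.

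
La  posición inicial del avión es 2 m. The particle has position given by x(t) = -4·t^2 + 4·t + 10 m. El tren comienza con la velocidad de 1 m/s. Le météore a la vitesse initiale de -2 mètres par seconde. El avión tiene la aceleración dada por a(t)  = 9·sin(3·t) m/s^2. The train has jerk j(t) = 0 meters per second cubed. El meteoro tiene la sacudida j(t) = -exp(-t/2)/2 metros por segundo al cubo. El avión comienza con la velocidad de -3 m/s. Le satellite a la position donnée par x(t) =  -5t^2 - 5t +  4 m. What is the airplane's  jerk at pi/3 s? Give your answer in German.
Wir müssen unsere Gleichung für die Beschleunigung a(t) = 9·sin(3·t) 1-mal ableiten. Die Ableitung von der Beschleunigung ergibt den Ruck: j(t) = 27·cos(3·t). Mit j(t) = 27·cos(3·t) und Einsetzen von t = pi/3, finden wir j = -27.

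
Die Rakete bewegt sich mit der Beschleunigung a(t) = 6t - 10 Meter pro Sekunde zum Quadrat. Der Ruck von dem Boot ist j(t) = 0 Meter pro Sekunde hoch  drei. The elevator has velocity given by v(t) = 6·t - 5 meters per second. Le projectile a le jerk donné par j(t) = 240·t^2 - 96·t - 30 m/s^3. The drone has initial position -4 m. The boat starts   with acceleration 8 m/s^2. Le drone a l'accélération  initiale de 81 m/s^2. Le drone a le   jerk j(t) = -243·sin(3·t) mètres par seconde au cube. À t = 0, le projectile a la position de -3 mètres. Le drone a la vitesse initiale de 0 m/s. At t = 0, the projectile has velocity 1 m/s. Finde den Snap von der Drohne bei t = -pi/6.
Wir müssen unsere Gleichung für den Ruck j(t) = -243·sin(3·t) 1-mal ableiten. Die Ableitung von dem Ruck ergibt den Snap: s(t) = -729·cos(3·t). Wir haben den Snap s(t) = -729·cos(3·t). Durch Einsetzen von t = -pi/6: s(-pi/6) = 0.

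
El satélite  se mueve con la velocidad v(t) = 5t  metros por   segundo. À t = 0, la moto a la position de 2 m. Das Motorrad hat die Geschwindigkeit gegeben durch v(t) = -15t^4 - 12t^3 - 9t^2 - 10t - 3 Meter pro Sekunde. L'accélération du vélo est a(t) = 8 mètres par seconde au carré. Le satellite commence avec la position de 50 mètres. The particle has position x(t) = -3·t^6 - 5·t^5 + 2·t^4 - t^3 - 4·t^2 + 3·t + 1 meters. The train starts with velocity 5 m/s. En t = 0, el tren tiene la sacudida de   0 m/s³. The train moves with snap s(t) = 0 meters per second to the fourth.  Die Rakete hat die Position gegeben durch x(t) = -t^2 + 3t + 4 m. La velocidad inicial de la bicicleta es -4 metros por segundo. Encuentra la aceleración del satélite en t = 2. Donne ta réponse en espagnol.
Para resolver esto, necesitamos tomar 1 derivada de nuestra ecuación de la velocidad v(t) = 5·t. La derivada de la velocidad da la aceleración: a(t) = 5. Tenemos la aceleración a(t) = 5. Sustituyendo t = 2: a(2) = 5.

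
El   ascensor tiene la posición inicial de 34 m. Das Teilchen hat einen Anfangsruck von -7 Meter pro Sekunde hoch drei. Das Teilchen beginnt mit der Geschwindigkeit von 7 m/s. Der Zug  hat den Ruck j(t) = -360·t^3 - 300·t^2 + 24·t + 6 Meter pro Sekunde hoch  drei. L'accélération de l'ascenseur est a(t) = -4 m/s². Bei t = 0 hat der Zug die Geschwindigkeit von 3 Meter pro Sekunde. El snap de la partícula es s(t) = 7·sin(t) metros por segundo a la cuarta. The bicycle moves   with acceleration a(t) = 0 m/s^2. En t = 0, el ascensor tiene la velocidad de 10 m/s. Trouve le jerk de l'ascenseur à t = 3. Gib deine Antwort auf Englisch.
We must differentiate our acceleration equation a(t) = -4 1 time. Differentiating acceleration, we get jerk: j(t) = 0. Using j(t) = 0 and substituting t = 3, we find j = 0.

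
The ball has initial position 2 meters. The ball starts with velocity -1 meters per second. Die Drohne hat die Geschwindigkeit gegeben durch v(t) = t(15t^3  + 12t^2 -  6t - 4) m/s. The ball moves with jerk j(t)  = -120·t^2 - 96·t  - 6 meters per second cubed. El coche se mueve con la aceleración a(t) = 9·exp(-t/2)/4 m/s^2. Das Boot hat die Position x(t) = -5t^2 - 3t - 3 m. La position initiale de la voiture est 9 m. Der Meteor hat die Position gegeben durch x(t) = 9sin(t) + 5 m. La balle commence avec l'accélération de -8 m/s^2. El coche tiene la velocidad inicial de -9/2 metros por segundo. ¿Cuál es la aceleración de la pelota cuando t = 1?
Partiendo de la sacudida j(t) = -120·t^2 - 96·t - 6, tomamos 1 antiderivada. Tomando ∫j(t)dt y aplicando a(0) = -8, encontramos a(t) = -40·t^3 - 48·t^2 - 6·t - 8. De la ecuación de la aceleración a(t) = -40·t^3 - 48·t^2 - 6·t - 8, sustituimos t = 1 para obtener a = -102.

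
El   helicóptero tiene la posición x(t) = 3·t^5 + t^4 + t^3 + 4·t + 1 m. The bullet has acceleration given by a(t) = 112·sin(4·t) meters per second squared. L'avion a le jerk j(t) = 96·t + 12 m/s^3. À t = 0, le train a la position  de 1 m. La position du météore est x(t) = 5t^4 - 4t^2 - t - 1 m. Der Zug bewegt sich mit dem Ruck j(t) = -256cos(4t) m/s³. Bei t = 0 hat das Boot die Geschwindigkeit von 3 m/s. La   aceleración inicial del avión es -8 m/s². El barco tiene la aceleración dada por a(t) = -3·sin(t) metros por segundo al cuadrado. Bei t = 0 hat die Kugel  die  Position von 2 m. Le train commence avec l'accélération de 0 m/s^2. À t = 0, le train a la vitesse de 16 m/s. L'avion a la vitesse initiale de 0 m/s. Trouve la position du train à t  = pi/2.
Nous devons intégrer notre équation du jerk j(t) = -256·cos(4·t) 3 fois. L'intégrale du jerk est l'accélération. En utilisant a(0) = 0, nous obtenons a(t) = -64·sin(4·t). En intégrant l'accélération et en utilisant la condition initiale v(0) = 16, nous obtenons v(t) = 16·cos(4·t). En intégrant la vitesse et en utilisant la condition initiale x(0) = 1, nous obtenons x(t) = 4·sin(4·t) + 1. En utilisant x(t) = 4·sin(4·t) + 1 et en substituant t = pi/2, nous trouvons x = 1.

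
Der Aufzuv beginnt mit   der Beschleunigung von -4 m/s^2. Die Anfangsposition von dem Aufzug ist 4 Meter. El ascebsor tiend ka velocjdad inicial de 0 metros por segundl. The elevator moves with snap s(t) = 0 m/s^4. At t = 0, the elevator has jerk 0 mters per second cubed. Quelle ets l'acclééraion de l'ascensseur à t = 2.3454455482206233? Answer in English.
To find the answer, we compute 2 integrals of s(t) = 0. Finding the integral of s(t) and using j(0) = 0: j(t) = 0. Integrating jerk and using the initial condition a(0) = -4, we get a(t) = -4. From the given acceleration equation a(t) = -4, we substitute t = 2.3454455482206233 to get a = -4.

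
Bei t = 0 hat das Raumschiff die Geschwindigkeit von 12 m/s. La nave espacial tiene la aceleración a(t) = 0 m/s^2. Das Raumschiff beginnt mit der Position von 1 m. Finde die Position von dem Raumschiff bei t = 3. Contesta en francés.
Nous devons trouver la primitive de notre équation de l'accélération a(t) = 0 2 fois. La primitive de l'accélération, avec v(0) = 12, donne la vitesse: v(t) = 12. L'intégrale de la vitesse est la position. En utilisant x(0) = 1, nous obtenons x(t) = 12·t + 1. Nous avons la position x(t) = 12·t + 1. En substituant t = 3: x(3) = 37.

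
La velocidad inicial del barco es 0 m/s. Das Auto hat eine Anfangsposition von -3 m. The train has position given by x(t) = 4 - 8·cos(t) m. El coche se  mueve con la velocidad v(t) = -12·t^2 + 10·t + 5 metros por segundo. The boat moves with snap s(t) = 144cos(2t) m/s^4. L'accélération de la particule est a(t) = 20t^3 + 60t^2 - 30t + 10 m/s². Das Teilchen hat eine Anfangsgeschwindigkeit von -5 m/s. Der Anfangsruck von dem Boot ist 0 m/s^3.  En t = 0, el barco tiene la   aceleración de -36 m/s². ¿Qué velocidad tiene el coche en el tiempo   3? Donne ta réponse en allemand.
Aus der Gleichung für die Geschwindigkeit v(t) = -12·t^2 + 10·t + 5, setzen wir t = 3 ein und erhalten v = -73.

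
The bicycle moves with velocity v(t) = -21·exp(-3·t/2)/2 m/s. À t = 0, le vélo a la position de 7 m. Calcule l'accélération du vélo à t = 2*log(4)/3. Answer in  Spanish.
Partiendo de la velocidad v(t) = -21·exp(-3·t/2)/2, tomamos 1 derivada. Derivando la velocidad, obtenemos la aceleración: a(t) = 63·exp(-3·t/2)/4. Usando a(t) = 63·exp(-3·t/2)/4 y sustituyendo t = 2*log(4)/3, encontramos a = 63/16.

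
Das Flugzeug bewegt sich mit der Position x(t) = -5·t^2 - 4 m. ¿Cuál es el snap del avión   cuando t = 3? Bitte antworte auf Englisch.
Starting from position x(t) = -5·t^2 - 4, we take 4 derivatives. Taking d/dt of x(t), we find v(t) = -10·t. Differentiating velocity, we get acceleration: a(t) = -10. The derivative of acceleration gives jerk: j(t) = 0. The derivative of jerk gives snap: s(t) = 0. We have snap s(t) = 0. Substituting t = 3: s(3) = 0.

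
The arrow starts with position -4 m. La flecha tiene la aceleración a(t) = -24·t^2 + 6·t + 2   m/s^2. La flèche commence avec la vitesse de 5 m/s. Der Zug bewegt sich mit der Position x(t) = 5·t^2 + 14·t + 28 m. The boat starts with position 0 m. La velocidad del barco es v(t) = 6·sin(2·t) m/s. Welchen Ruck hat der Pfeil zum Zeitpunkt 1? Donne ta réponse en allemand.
Wir müssen unsere Gleichung für die Beschleunigung a(t) = -24·t^2 + 6·t + 2 1-mal ableiten. Durch Ableiten von der Beschleunigung erhalten wir den Ruck: j(t) = 6 - 48·t. Aus der Gleichung für den Ruck j(t) = 6 - 48·t, setzen wir t = 1 ein und erhalten j = -42.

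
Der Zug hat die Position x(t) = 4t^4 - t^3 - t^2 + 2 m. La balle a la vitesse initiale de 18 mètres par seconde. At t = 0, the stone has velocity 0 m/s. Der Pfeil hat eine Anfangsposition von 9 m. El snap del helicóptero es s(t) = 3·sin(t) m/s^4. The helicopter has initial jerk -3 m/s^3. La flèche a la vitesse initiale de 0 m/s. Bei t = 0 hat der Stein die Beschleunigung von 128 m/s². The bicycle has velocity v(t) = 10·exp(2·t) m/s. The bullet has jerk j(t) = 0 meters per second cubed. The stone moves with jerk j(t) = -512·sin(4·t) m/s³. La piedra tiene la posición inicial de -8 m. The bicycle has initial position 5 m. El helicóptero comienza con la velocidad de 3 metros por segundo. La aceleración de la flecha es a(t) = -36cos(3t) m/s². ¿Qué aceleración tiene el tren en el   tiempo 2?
Debemos derivar nuestra ecuación de la posición x(t) = 4·t^4 - t^3 - t^2 + 2 2 veces. Tomando d/dt de x(t), encontramos v(t) = 16·t^3 - 3·t^2 - 2·t. La derivada de la velocidad da la aceleración: a(t) = 48·t^2 - 6·t - 2. Tenemos la aceleración a(t) = 48·t^2 - 6·t - 2. Sustituyendo t = 2: a(2) = 178.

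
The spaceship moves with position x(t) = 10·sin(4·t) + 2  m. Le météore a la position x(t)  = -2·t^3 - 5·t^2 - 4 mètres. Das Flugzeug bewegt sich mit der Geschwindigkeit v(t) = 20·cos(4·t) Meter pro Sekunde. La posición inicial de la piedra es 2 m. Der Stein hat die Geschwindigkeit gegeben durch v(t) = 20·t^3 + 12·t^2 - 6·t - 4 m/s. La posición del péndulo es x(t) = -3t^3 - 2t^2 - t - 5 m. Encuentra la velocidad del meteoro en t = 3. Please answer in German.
Ausgehend von der Position x(t) = -2·t^3 - 5·t^2 - 4, nehmen wir 1 Ableitung. Durch Ableiten von der Position erhalten wir die Geschwindigkeit: v(t) = -6·t^2 - 10·t. Wir haben die Geschwindigkeit v(t) = -6·t^2 - 10·t. Durch Einsetzen von t = 3: v(3) = -84.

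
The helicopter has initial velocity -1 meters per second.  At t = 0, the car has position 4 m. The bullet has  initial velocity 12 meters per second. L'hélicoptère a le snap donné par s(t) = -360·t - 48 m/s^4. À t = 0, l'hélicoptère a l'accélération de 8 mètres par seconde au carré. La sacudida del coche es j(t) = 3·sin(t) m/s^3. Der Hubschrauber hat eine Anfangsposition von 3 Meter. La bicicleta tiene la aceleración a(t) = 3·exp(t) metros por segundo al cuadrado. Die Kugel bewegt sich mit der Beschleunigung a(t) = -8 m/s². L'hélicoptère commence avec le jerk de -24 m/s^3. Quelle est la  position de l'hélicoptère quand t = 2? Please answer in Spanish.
Debemos encontrar la antiderivada de nuestra ecuación del snap s(t) = -360·t - 48 4 veces. La integral del snap, con j(0) = -24, da la sacudida: j(t) = -180·t^2 - 48·t - 24. La antiderivada de la sacudida es la aceleración. Usando a(0) = 8, obtenemos a(t) = -60·t^3 - 24·t^2 - 24·t + 8. La antiderivada de la aceleración, con v(0) = -1, da la velocidad: v(t) = -15·t^4 - 8·t^3 - 12·t^2 + 8·t - 1. La antiderivada de la velocidad, con x(0) = 3, da la posición: x(t) = -3·t^5 - 2·t^4 - 4·t^3 + 4·t^2 - t + 3. De la ecuación de la posición x(t) = -3·t^5 - 2·t^4 - 4·t^3 + 4·t^2 - t + 3, sustituimos t = 2 para obtener x = -143.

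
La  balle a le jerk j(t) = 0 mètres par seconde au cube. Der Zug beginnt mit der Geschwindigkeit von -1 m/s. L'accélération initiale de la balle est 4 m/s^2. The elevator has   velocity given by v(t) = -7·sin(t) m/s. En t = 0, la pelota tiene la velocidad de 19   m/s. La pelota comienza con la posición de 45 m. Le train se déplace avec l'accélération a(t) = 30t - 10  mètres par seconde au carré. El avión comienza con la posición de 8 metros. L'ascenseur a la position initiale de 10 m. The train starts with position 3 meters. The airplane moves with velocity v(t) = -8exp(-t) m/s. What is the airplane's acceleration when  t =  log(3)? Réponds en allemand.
Ausgehend von der Geschwindigkeit v(t) = -8·exp(-t), nehmen wir 1 Ableitung. Die Ableitung von der Geschwindigkeit ergibt die Beschleunigung: a(t) = 8·exp(-t). Wir haben die Beschleunigung a(t) = 8·exp(-t). Durch Einsetzen von t = log(3): a(log(3)) = 8/3.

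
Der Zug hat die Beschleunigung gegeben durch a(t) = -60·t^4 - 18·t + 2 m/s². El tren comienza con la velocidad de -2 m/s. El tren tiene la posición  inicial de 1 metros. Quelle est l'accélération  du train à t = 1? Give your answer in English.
We have acceleration a(t) = -60·t^4 - 18·t + 2. Substituting t = 1: a(1) = -76.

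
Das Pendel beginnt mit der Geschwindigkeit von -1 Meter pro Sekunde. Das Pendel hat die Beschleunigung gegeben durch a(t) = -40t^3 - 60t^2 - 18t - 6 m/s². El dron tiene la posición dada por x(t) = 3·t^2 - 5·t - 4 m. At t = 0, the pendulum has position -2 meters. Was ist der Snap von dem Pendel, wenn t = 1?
Wir müssen unsere Gleichung für die Beschleunigung a(t) = -40·t^3 - 60·t^2 - 18·t - 6 2-mal ableiten. Mit d/dt von a(t) finden wir j(t) = -120·t^2 - 120·t - 18. Mit d/dt von j(t) finden wir s(t) = -240·t - 120. Mit s(t) = -240·t - 120 und Einsetzen von t = 1, finden wir s = -360.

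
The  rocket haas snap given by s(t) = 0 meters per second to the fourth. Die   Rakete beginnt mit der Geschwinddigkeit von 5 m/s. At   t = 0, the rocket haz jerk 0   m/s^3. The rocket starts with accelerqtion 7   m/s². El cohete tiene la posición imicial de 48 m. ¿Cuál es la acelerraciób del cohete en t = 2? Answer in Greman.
Um dies zu lösen, müssen wir 2 Integrale unserer Gleichung für den Snap s(t) = 0 finden. Die Stammfunktion von dem Snap ist der Ruck. Mit j(0) = 0 erhalten wir j(t) = 0. Mit ∫j(t)dt und Anwendung von a(0) = 7, finden wir a(t) = 7. Wir haben die Beschleunigung a(t) = 7. Durch Einsetzen von t = 2: a(2) = 7.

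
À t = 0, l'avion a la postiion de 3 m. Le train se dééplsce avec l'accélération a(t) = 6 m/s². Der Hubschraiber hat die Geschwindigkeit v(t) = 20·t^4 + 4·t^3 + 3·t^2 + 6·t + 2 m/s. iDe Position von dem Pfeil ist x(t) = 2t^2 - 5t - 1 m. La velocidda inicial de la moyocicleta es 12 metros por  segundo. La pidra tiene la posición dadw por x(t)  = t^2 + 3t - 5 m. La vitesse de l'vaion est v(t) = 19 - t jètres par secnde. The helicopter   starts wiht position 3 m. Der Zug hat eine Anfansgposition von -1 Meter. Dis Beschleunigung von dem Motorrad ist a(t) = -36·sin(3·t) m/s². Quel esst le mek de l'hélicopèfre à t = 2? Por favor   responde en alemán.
Ausgehend von der Geschwindigkeit v(t) = 20·t^4 + 4·t^3 + 3·t^2 + 6·t + 2, nehmen wir 2 Ableitungen. Die Ableitung von der Geschwindigkeit ergibt die Beschleunigung: a(t) = 80·t^3 + 12·t^2 + 6·t + 6. Mit d/dt von a(t) finden wir j(t) = 240·t^2 + 24·t + 6. Wir haben den Ruck j(t) = 240·t^2 + 24·t + 6. Durch Einsetzen von t = 2: j(2) = 1014.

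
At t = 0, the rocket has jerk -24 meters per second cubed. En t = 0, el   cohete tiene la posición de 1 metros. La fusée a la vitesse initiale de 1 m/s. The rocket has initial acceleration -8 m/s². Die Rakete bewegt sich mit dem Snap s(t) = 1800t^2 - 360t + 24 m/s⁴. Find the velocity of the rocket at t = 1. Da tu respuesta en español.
Necesitamos integrar nuestra ecuación del snap s(t) = 1800·t^2 - 360·t + 24 3 veces. Integrando el snap y usando la condición inicial j(0) = -24, obtenemos j(t) = 600·t^3 - 180·t^2 + 24·t - 24. La integral de la sacudida, con a(0) = -8, da la aceleración: a(t) = 150·t^4 - 60·t^3 + 12·t^2 - 24·t - 8. La integral de la aceleración, con v(0) = 1, da la velocidad: v(t) = 30·t^5 - 15·t^4 + 4·t^3 - 12·t^2 - 8·t + 1. Usando v(t) = 30·t^5 - 15·t^4 + 4·t^3 - 12·t^2 - 8·t + 1 y sustituyendo t = 1, encontramos v = 0.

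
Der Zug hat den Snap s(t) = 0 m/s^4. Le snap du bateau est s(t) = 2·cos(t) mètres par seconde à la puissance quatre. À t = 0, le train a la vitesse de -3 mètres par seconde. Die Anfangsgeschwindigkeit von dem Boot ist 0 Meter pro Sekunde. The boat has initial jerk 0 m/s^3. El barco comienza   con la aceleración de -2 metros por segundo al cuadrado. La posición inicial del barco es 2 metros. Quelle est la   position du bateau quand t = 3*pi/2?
Pour résoudre ceci, nous devons prendre 4 intégrales de notre équation du snap s(t) = 2·cos(t). L'intégrale du snap est le jerk. En utilisant j(0) = 0, nous obtenons j(t) = 2·sin(t). La primitive du jerk, avec a(0) = -2, donne l'accélération: a(t) = -2·cos(t). La primitive de l'accélération, avec v(0) = 0, donne la vitesse: v(t) = -2·sin(t). L'intégrale de la vitesse est la position. En utilisant x(0) = 2, nous obtenons x(t) = 2·cos(t). Nous avons la position x(t) = 2·cos(t). En substituant t = 3*pi/2: x(3*pi/2) = 0.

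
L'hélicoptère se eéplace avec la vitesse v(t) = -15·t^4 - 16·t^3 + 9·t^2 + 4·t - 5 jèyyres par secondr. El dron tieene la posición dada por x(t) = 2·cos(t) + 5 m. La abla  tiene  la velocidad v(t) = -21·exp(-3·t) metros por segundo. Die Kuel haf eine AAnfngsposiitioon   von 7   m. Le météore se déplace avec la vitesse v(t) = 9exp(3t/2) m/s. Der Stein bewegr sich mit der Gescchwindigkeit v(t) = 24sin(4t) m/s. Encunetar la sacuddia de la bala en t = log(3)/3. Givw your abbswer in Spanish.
Debemos derivar nuestra ecuación de la velocidad v(t) = -21·exp(-3·t) 2 veces. Tomando d/dt de v(t), encontramos a(t) = 63·exp(-3·t). La derivada de la aceleración da la sacudida: j(t) = -189·exp(-3·t). Tenemos la sacudida j(t) = -189·exp(-3·t). Sustituyendo t = log(3)/3: j(log(3)/3) = -63.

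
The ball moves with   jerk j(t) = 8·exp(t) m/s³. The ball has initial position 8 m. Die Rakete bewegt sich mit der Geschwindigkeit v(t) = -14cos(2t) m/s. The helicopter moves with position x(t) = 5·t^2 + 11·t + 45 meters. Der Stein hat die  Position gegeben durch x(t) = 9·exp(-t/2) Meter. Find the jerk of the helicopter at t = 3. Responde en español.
Debemos derivar nuestra ecuación de la posición x(t) = 5·t^2 + 11·t + 45 3 veces. La derivada de la posición da la velocidad: v(t) = 10·t + 11. La derivada de la velocidad da la aceleración: a(t) = 10. Tomando d/dt de a(t), encontramos j(t) = 0. Tenemos la sacudida j(t) = 0. Sustituyendo t = 3: j(3) = 0.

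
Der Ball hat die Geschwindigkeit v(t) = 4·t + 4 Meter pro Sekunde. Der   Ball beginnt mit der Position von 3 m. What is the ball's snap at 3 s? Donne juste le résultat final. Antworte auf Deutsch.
Die Antwort ist 0.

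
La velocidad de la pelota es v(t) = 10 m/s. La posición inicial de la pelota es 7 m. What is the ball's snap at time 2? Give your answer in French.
Nous devons dériver notre équation de la vitesse v(t) = 10 3 fois. La dérivée de la vitesse donne l'accélération: a(t) = 0. En prenant d/dt de a(t), nous trouvons j(t) = 0. La dérivée du jerk donne le snap: s(t) = 0. Nous avons le snap s(t) = 0. En substituant t = 2: s(2) = 0.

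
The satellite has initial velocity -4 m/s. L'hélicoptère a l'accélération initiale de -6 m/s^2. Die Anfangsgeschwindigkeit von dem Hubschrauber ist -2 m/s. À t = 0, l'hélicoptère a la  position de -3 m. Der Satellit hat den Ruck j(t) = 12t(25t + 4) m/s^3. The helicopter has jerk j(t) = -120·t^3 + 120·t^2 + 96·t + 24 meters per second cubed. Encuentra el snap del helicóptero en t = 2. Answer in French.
Nous devons dériver notre équation du jerk j(t) = -120·t^3 + 120·t^2 + 96·t + 24 1 fois. En prenant d/dt de j(t), nous trouvons s(t) = -360·t^2 + 240·t + 96. En utilisant s(t) = -360·t^2 + 240·t + 96 et en substituant t = 2, nous trouvons s = -864.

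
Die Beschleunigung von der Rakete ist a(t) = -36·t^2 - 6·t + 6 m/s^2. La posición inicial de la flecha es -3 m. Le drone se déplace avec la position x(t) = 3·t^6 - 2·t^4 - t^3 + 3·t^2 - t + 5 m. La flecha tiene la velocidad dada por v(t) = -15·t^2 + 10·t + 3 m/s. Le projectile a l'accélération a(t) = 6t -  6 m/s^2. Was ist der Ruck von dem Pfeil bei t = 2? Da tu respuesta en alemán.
Wir müssen unsere Gleichung für die Geschwindigkeit v(t) = -15·t^2 + 10·t + 3 2-mal ableiten. Die Ableitung von der Geschwindigkeit ergibt die Beschleunigung: a(t) = 10 - 30·t. Durch Ableiten von der Beschleunigung erhalten wir den Ruck: j(t) = -30. Wir haben den Ruck j(t) = -30. Durch Einsetzen von t = 2: j(2) = -30.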